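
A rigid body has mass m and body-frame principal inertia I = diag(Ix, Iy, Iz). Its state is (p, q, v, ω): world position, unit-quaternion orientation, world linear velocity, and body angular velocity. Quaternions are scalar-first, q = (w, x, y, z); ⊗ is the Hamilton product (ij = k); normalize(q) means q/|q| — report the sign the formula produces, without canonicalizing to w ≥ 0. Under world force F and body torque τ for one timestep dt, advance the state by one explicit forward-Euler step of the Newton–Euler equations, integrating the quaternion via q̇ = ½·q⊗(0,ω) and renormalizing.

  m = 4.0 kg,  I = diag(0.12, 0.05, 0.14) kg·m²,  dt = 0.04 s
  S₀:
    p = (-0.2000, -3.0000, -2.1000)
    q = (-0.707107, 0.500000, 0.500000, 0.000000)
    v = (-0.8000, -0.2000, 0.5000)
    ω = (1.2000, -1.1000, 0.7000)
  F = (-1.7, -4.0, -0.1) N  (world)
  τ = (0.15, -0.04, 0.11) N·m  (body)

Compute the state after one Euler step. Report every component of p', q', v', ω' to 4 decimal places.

p' = p + v·dt = (-0.2320, -3.0080, -2.0800)
v + (F/m)dt = (-0.8170, -0.2400, 0.4990)
(τ − ω×Iω)/I = (1.8275, -0.4640, 0.1257)
ω' = ω + α·dt = (1.2731, -1.1186, 0.7050)
Hamilton product q⊗(0,ω) = (-0.0500000, -0.4985284, 0.4278177, -1.6449749)
q' = normalize(q + ½dt·q⊗(0,ω)) = (-0.7077, 0.4897, 0.5082, -0.0329)

p' = (-0.2320, -3.0080, -2.0800)
q' = (-0.7077, 0.4897, 0.5082, -0.0329)
v' = (-0.8170, -0.2400, 0.4990)
ω' = (1.2731, -1.1186, 0.7050)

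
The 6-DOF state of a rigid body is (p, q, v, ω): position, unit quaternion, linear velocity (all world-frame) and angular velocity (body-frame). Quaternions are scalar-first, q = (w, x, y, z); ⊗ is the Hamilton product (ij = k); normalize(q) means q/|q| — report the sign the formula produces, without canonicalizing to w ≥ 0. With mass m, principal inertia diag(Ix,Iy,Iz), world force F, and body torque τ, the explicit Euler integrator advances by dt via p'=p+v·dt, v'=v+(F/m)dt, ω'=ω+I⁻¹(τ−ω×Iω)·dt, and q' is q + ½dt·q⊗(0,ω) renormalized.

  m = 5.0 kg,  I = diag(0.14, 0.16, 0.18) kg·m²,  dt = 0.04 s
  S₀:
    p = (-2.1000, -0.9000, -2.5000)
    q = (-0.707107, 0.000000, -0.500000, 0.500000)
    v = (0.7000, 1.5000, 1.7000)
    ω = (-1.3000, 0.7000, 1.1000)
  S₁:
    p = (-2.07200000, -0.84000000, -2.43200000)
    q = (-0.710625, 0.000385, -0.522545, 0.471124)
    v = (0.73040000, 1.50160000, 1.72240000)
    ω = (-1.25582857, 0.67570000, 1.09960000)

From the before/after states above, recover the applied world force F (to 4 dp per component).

F = (3.8000, 0.2000, 2.8000)

velocity change Δv = (0.03040000, 0.00160000, 0.02240000)
applied force F = (3.8000, 0.2000, 2.8000)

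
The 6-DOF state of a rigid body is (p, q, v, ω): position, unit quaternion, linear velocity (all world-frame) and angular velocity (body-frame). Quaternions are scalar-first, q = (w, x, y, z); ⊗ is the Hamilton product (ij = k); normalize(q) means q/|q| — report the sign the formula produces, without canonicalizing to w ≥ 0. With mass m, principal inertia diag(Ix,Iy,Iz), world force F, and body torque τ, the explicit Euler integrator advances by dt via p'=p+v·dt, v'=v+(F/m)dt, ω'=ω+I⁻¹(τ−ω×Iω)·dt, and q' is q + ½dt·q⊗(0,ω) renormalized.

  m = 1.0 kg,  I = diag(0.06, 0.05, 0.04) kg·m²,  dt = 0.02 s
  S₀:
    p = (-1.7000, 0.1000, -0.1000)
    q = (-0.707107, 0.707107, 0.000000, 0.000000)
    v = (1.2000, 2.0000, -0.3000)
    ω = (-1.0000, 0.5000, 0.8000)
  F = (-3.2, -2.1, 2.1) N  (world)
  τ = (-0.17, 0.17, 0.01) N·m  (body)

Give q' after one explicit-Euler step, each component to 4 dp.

q' = (-0.7000, 0.7141, -0.0092, -0.0021)

q⊗(0,ω) = (0.7071070, 0.7071070, -0.9192391, -0.2121321)
q' = normalize(q + ½dt·q⊗(0,ω)) = (-0.7000, 0.7141, -0.0092, -0.0021)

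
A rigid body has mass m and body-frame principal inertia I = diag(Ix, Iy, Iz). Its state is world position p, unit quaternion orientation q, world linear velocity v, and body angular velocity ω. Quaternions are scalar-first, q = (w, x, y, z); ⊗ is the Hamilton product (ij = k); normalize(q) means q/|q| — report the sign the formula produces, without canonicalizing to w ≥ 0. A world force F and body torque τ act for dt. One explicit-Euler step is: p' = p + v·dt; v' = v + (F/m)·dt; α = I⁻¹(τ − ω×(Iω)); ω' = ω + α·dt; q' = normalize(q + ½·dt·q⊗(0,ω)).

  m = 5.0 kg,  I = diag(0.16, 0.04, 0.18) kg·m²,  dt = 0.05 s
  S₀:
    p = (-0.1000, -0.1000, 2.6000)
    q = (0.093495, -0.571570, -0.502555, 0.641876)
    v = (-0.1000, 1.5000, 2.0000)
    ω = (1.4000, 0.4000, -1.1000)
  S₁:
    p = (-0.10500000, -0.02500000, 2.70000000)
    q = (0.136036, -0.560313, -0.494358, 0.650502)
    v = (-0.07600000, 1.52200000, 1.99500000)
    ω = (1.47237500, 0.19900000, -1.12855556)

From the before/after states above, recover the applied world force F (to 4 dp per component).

velocity change Δv = (0.02400000, 0.02200000, -0.00500000)
m·(v₁−v₀)/dt = (2.4000, 2.2000, -0.5000)

F = (2.4000, 2.2000, -0.5000)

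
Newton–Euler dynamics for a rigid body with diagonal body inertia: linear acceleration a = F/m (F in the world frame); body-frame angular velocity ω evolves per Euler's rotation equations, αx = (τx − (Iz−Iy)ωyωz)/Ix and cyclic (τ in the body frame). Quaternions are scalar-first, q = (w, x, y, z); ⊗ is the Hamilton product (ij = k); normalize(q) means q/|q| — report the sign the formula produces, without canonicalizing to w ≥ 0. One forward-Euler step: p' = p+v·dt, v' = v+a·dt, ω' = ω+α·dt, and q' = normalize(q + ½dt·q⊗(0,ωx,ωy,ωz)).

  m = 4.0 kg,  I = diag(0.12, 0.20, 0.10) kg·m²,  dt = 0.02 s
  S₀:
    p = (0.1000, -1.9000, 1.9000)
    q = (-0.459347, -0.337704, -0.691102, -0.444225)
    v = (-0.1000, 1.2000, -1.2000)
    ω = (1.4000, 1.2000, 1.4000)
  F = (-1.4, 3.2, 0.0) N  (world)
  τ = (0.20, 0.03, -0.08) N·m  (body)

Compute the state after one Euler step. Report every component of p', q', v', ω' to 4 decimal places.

gyro term ω×Iω = (-0.1680, 0.0392, 0.1344)
(τ − ω×Iω)/I = (3.0667, -0.0460, -2.1440)
ω' = ω + α·dt = (1.4613, 1.1991, 1.3571)
q⊗(0,ω) = (1.9240230, -1.0775586, -0.7003458, -0.0807878)
updated quaternion q' = (-0.4400, -0.3484, -0.6979, -0.4449)
p + v·dt = (0.0980, -1.8760, 1.8760)
v' = v + a·dt = (-0.1070, 1.2160, -1.2000)

p' = (0.0980, -1.8760, 1.8760)
q' = (-0.4400, -0.3484, -0.6979, -0.4449)
v' = (-0.1070, 1.2160, -1.2000)
ω' = (1.4613, 1.1991, 1.3571)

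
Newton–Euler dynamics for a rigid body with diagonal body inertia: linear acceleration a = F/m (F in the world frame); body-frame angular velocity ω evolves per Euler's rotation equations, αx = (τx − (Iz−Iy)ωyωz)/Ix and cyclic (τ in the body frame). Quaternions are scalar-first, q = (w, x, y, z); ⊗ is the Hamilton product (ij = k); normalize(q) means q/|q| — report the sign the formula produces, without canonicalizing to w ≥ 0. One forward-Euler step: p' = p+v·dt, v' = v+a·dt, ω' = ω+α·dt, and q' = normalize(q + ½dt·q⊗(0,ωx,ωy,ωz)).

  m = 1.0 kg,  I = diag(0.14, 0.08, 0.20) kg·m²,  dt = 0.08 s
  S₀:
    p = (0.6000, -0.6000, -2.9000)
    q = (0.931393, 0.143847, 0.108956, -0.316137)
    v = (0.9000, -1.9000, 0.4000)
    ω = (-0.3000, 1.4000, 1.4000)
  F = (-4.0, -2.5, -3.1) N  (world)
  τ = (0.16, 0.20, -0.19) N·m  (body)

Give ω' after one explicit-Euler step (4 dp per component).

(τ − ω×Iω)/I = (-0.5371, 2.1850, -1.0760)
ω' = ω + α·dt = (-0.3430, 1.5748, 1.3139)

ω' = (-0.3430, 1.5748, 1.3139)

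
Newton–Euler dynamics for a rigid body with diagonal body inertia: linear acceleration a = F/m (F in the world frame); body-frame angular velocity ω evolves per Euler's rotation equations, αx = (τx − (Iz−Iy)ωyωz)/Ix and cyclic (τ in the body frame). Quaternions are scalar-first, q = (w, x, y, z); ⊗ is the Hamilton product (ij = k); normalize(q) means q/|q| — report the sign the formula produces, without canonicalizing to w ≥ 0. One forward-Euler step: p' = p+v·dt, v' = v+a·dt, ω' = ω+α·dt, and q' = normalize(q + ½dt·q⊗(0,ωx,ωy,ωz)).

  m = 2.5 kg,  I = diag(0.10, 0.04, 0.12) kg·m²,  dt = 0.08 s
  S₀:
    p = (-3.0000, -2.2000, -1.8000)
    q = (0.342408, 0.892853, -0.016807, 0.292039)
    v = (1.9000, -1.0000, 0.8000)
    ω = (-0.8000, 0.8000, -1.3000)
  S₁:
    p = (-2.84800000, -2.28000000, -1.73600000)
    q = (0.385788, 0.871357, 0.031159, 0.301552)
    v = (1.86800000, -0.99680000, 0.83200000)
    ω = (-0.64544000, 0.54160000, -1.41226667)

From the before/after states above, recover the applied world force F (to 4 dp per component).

F = (-1.0000, 0.1000, 1.0000)

velocity change Δv = (-0.03200000, 0.00320000, 0.03200000)
applied force F = (-1.0000, 0.1000, 1.0000)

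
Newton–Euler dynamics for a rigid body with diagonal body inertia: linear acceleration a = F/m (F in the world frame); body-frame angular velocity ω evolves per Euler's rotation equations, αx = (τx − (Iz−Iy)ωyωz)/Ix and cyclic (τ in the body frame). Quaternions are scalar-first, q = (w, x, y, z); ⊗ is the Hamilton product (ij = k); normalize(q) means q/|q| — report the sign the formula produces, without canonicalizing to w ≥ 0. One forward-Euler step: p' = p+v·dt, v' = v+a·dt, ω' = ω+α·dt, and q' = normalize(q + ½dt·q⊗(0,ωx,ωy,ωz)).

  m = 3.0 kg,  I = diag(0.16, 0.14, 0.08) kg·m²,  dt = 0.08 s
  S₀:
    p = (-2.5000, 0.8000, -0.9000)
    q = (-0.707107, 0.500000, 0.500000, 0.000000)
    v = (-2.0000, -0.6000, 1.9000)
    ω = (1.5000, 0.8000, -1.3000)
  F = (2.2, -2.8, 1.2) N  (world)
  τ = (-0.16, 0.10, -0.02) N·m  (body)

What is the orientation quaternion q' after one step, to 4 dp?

Hamilton product q⊗(0,ω) = (-1.1500000, -1.7106605, 0.0843144, 0.5692391)
q + ½dt·q⊗(0,ω), renormalized = (-0.7504, 0.4300, 0.5015, 0.0227)

q' = (-0.7504, 0.4300, 0.5015, 0.0227)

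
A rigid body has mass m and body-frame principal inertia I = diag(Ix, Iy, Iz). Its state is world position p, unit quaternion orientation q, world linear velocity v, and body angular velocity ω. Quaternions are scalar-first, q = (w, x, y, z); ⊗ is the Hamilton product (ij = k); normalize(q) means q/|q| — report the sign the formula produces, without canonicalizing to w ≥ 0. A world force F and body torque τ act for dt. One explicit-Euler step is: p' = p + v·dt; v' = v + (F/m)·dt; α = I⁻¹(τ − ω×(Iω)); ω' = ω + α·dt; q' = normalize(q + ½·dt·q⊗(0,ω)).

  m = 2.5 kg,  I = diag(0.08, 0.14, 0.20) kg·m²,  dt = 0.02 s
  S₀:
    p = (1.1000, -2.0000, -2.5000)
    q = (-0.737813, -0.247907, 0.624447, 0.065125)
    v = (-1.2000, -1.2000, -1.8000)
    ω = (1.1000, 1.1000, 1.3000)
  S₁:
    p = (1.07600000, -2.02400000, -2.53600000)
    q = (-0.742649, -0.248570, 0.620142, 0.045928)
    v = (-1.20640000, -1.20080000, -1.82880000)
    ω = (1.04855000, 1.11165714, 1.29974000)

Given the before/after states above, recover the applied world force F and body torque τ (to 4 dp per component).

F = (-0.8000, -0.1000, -3.6000)
τ = (-0.1200, -0.0900, 0.0700)

Δv = v₁−v₀ = (-0.00640000, -0.00080000, -0.02880000)
F = m·Δv/dt = (-0.8000, -0.1000, -3.6000)
rate change Δω = (-0.05145000, 0.01165714, -0.00026000)
precession coupling = (0.0858, -0.1716, 0.0726)
applied torque τ = (-0.1200, -0.0900, 0.0700)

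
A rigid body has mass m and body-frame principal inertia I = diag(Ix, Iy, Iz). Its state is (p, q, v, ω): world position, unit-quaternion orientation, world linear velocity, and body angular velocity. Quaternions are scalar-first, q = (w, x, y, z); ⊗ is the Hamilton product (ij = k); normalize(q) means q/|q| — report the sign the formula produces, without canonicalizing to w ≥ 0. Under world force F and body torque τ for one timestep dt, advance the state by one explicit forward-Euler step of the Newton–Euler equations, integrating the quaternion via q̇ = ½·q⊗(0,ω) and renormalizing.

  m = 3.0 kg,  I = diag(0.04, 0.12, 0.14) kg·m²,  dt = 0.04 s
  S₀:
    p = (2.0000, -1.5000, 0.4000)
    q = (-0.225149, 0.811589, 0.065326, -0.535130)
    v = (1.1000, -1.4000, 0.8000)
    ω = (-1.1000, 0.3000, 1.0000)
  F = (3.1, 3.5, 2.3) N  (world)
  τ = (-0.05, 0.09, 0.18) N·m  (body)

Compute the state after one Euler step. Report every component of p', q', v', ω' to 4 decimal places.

p' = (2.0440, -1.5560, 0.4320)
q' = (-0.1969, 0.8207, 0.0595, -0.5331)
v' = (1.1413, -1.3533, 0.8307)
ω' = (-1.1560, 0.2933, 1.0590)

a = F/m = (1.0333, 1.1667, 0.7667)
p + v·dt = (2.0440, -1.5560, 0.4320)
new velocity v' = (1.1413, -1.3533, 0.8307)
angular accel α = (-1.4000, -0.1667, 1.4743)
ω + α·dt = (-1.1560, 0.2933, 1.0590)
Hamilton product q⊗(0,ω) = (1.4082801, 0.4735289, -0.2904907, 0.0901863)
q + ½dt·q⊗(0,ω), renormalized = (-0.1969, 0.8207, 0.0595, -0.5331)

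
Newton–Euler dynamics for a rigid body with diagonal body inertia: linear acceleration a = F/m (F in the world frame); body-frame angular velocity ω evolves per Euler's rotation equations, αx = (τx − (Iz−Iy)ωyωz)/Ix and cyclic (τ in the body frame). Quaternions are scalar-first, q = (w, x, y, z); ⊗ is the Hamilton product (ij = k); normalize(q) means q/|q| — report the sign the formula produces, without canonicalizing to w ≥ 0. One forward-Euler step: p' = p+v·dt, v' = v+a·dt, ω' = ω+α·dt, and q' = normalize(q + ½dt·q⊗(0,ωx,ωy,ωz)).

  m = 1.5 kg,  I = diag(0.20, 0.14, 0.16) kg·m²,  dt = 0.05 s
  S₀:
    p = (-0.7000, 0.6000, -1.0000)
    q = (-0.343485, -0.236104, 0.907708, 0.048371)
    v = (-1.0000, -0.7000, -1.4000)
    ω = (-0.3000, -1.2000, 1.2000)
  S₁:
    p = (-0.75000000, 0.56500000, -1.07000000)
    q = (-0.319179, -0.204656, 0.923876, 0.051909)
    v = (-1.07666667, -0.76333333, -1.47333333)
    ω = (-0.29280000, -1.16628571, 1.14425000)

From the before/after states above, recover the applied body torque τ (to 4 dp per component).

τ = (0.0000, 0.0800, -0.2000)

ω₁ − ω₀ = (0.00720000, 0.03371429, -0.05575000)
I·α + gyro = (0.0000, 0.0800, -0.2000)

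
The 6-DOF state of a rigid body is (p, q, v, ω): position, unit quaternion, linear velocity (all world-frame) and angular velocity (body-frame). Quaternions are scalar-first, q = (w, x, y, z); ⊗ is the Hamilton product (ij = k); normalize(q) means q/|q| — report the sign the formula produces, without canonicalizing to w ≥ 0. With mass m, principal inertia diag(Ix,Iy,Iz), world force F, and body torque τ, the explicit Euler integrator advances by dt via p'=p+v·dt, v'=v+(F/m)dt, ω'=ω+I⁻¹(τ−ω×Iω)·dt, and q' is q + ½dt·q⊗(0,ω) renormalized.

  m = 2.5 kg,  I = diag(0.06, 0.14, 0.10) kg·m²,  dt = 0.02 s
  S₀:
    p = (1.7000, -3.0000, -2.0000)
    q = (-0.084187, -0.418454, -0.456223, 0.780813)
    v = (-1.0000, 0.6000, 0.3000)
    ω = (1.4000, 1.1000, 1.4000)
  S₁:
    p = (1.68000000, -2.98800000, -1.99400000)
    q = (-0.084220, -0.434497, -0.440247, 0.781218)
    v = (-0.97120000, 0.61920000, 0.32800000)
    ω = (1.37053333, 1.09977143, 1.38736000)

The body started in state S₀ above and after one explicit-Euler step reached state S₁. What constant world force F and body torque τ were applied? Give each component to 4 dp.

ω₁ − ω₀ = (-0.02946667, -0.00022857, -0.01264000)
I·α + gyro = (-0.1500, -0.0800, 0.0600)
v₁ − v₀ = (0.02880000, 0.01920000, 0.02800000)
F = m·Δv/dt = (3.6000, 2.4000, 3.5000)

F = (3.6000, 2.4000, 3.5000)
τ = (-0.1500, -0.0800, 0.0600)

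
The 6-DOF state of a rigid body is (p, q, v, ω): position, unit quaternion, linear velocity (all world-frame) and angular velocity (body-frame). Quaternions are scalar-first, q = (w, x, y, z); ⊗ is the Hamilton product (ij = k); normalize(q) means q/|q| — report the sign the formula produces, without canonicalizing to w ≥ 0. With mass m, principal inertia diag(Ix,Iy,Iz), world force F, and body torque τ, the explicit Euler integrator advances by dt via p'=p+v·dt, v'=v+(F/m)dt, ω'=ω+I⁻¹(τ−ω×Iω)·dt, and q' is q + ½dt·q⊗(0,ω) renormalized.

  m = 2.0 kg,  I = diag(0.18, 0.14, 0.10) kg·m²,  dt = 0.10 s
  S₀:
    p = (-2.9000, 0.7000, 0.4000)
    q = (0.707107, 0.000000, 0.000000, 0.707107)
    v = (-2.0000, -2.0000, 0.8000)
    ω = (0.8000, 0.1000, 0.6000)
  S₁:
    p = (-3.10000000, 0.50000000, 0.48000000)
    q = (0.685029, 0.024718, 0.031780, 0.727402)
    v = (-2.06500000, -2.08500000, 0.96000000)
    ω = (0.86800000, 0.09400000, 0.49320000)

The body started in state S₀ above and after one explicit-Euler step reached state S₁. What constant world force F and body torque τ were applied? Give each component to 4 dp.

Δv = v₁−v₀ = (-0.06500000, -0.08500000, 0.16000000)
F = m·Δv/dt = (-1.3000, -1.7000, 3.2000)
ω₁ − ω₀ = (0.06800000, -0.00600000, -0.10680000)
ω₀×(Iω₀) = (-0.0024, 0.0384, -0.0032)
applied torque τ = (0.1200, 0.0300, -0.1100)

F = (-1.3000, -1.7000, 3.2000)
τ = (0.1200, 0.0300, -0.1100)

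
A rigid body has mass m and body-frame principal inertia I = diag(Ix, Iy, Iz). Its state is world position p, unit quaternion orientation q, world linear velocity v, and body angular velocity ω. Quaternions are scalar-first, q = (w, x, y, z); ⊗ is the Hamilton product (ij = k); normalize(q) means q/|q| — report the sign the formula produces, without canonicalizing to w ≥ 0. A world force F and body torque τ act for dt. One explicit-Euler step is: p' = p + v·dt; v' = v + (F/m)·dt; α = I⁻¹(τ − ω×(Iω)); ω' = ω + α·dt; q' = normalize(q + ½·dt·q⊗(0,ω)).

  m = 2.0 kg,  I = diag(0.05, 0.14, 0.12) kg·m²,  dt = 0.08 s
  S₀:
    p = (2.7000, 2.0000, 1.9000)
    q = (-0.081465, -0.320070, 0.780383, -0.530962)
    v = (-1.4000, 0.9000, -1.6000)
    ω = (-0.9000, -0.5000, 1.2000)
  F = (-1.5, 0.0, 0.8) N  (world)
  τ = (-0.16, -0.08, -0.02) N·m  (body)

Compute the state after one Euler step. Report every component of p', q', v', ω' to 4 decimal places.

p' = (2.5880, 2.0720, 1.7720)
q' = (-0.0518, -0.2897, 0.8149, -0.4994)
v' = (-1.4600, 0.9000, -1.5680)
ω' = (-1.1752, -0.5889, 1.1597)

a = (-0.7500, 0.0000, 0.4000)
p' = p + v·dt = (2.5880, 2.0720, 1.7720)
v + (F/m)dt = (-1.4600, 0.9000, -1.5680)
ω×(Iω) gyroscopic = (0.0120, 0.0756, 0.0405)
α = I⁻¹(τ − ω×Iω) = (-3.4400, -1.1114, -0.5042)
ω' = ω + α·dt = (-1.1752, -0.5889, 1.1597)
Hamilton product q⊗(0,ω) = (0.7392829, 0.7442971, 0.9026823, 0.7646217)
q' = normalize(q + ½dt·q⊗(0,ω)) = (-0.0518, -0.2897, 0.8149, -0.4994)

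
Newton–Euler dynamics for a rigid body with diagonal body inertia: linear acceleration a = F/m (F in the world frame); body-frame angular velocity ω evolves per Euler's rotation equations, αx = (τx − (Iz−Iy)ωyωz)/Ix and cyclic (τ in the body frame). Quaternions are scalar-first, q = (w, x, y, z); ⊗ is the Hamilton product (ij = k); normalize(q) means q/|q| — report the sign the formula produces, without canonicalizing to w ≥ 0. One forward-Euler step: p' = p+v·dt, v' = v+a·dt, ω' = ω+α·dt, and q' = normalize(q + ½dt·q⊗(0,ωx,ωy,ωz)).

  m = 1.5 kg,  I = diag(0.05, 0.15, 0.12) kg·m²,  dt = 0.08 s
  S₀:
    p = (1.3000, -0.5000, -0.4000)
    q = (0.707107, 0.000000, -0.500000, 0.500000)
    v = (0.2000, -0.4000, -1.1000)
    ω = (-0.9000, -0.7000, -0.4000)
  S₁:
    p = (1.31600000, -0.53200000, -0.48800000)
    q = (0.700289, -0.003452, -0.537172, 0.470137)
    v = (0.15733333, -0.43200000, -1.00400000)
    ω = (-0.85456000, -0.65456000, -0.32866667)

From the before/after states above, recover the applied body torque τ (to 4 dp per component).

ω₁ − ω₀ = (0.04544000, 0.04544000, 0.07133333)
applied torque τ = (0.0200, 0.0600, 0.1700)

τ = (0.0200, 0.0600, 0.1700)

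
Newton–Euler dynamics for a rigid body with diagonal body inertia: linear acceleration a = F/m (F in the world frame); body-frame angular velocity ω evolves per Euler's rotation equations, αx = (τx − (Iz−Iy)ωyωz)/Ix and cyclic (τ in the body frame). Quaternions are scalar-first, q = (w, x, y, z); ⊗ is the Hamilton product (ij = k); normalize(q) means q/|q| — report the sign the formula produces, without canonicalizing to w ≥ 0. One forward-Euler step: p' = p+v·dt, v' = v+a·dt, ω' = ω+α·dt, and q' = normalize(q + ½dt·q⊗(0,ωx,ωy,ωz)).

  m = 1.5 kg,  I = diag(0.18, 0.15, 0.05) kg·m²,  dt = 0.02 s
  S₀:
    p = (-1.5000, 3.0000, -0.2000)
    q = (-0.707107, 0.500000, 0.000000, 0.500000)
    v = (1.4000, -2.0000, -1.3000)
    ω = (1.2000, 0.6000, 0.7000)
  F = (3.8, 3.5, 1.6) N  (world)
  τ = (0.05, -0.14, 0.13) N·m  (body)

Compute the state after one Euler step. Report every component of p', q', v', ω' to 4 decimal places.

p' = p + v·dt = (-1.4720, 2.9600, -0.2260)
v' = v + a·dt = (1.4507, -1.9533, -1.2787)
gyro term ω×Iω = (-0.0420, 0.1092, -0.0216)
α = I⁻¹(τ − ω×Iω) = (0.5111, -1.6613, 3.0320)
ω' = ω + α·dt = (1.2102, 0.5668, 0.7606)
Hamilton product q⊗(0,ω) = (-0.9500000, -1.1485284, -0.1742642, -0.1949749)
updated quaternion q' = (-0.7165, 0.4885, -0.0017, 0.4980)

p' = (-1.4720, 2.9600, -0.2260)
q' = (-0.7165, 0.4885, -0.0017, 0.4980)
v' = (1.4507, -1.9533, -1.2787)
ω' = (1.2102, 0.5668, 0.7606)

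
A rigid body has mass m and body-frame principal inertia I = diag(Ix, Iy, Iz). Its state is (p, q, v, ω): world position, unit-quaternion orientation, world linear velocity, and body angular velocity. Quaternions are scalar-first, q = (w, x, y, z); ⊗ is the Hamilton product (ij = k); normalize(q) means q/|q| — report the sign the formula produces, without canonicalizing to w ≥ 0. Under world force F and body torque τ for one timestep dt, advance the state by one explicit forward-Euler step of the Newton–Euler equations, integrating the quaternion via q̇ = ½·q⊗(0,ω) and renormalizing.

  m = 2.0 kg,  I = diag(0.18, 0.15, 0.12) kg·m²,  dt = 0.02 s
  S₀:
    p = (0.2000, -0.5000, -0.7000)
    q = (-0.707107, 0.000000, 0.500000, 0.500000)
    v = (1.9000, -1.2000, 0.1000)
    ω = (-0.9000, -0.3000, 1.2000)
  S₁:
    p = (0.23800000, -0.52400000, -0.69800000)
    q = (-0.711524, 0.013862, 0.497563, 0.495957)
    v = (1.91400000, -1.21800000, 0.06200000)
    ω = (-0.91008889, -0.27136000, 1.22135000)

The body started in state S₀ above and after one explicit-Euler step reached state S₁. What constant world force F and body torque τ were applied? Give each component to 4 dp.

F = (1.4000, -1.8000, -3.8000)
τ = (-0.0800, 0.1500, 0.1200)

ω₁ − ω₀ = (-0.01008889, 0.02864000, 0.02135000)
ω₀×(Iω₀) = (0.0108, -0.0648, -0.0081)
τ = I·(Δω/dt) + ω₀×(Iω₀) = (-0.0800, 0.1500, 0.1200)
v₁ − v₀ = (0.01400000, -0.01800000, -0.03800000)
F = m·Δv/dt = (1.4000, -1.8000, -3.8000)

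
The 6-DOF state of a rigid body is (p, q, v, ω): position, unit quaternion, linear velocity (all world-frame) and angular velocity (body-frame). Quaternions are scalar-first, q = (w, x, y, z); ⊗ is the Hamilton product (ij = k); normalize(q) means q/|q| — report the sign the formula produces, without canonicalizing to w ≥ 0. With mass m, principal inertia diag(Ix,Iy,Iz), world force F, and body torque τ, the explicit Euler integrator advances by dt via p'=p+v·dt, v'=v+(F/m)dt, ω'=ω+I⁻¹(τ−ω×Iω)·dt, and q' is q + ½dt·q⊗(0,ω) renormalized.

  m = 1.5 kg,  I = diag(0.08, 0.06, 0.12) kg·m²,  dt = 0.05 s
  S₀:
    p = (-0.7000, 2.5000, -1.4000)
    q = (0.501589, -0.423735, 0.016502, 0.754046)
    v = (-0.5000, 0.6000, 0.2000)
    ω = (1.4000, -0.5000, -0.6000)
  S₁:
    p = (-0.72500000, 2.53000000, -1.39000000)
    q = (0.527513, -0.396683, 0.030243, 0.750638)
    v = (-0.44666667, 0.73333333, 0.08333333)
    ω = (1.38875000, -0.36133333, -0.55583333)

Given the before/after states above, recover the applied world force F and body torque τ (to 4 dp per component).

F = (1.6000, 4.0000, -3.5000)
τ = (0.0000, 0.2000, 0.1200)

ω₁ − ω₀ = (-0.01125000, 0.13866667, 0.04416667)
I·α + gyro = (0.0000, 0.2000, 0.1200)
v₁ − v₀ = (0.05333333, 0.13333333, -0.11666667)
F = m·Δv/dt = (1.6000, 4.0000, -3.5000)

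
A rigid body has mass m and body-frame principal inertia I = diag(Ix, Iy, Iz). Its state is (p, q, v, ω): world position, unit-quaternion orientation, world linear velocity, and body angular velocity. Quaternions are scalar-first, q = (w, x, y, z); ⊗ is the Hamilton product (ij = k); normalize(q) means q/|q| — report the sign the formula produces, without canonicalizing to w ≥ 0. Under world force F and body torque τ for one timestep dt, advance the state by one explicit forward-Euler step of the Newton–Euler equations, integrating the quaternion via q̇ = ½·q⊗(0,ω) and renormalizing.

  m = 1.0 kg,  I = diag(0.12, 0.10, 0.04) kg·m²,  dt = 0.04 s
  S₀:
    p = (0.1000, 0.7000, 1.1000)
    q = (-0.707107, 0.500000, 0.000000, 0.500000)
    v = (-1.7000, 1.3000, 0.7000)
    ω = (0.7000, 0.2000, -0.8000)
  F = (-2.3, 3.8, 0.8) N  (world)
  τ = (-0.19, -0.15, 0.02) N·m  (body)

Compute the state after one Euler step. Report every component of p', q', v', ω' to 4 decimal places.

p' = (0.0320, 0.7520, 1.1280)
q' = (-0.7059, 0.4880, 0.0122, 0.5132)
v' = (-1.7920, 1.4520, 0.7320)
ω' = (0.6335, 0.1579, -0.7772)

gyro term ω×Iω = (0.0096, -0.0448, -0.0028)
(τ − ω×Iω)/I = (-1.6633, -1.0520, 0.5700)
ω + α·dt = (0.6335, 0.1579, -0.7772)
q⊗(0,ω) = (0.0500000, -0.5949749, 0.6085786, 0.6656856)
updated quaternion q' = (-0.7059, 0.4880, 0.0122, 0.5132)
p' = p + v·dt = (0.0320, 0.7520, 1.1280)
v' = v + a·dt = (-1.7920, 1.4520, 0.7320)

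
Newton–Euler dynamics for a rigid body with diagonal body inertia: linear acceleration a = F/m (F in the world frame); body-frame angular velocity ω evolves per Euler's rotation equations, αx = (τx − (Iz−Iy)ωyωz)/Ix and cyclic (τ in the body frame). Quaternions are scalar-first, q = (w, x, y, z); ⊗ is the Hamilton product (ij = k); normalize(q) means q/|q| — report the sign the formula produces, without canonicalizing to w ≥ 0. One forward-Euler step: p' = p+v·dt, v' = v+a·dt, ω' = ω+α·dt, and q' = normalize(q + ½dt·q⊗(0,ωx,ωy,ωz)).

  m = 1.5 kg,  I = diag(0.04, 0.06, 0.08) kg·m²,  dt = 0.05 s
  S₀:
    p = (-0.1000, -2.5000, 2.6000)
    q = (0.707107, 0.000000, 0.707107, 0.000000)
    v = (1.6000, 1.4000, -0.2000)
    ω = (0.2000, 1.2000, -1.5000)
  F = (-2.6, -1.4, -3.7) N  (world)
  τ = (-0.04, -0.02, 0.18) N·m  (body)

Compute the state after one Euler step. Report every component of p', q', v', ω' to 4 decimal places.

new position p' = (-0.0200, -2.4300, 2.5900)
new velocity v' = (1.5133, 1.3533, -0.3233)
ω×(Iω) gyroscopic = (-0.0360, 0.0120, 0.0048)
(τ − ω×Iω)/I = (-0.1000, -0.5333, 2.1900)
ω + α·dt = (0.1950, 1.1733, -1.3905)
Hamilton product q⊗(0,ω) = (-0.8485284, -0.9192391, 0.8485284, -1.2020819)
q + ½dt·q⊗(0,ω), renormalized = (0.6851, -0.0230, 0.7275, -0.0300)

p' = (-0.0200, -2.4300, 2.5900)
q' = (0.6851, -0.0230, 0.7275, -0.0300)
v' = (1.5133, 1.3533, -0.3233)
ω' = (0.1950, 1.1733, -1.3905)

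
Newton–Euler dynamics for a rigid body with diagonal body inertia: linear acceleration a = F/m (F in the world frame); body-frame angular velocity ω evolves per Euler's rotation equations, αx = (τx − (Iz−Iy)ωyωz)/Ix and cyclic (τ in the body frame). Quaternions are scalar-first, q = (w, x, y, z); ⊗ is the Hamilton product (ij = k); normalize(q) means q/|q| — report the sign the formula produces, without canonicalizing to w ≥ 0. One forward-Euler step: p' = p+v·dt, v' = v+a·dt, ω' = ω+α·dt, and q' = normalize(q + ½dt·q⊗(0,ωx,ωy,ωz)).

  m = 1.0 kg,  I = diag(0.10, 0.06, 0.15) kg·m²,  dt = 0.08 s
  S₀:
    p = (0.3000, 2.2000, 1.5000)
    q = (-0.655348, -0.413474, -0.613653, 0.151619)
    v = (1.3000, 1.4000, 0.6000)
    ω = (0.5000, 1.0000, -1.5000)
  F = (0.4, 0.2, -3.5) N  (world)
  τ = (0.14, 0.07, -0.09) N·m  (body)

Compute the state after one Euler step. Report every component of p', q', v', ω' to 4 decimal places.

p' = (0.4040, 2.3120, 1.5480)
q' = (-0.6117, -0.3947, -0.6598, 0.1862)
v' = (1.3320, 1.4160, 0.3200)
ω' = (0.7200, 1.0433, -1.5373)

angular accel α = (2.7500, 0.5417, -0.4667)
new body rate ω' = (0.7200, 1.0433, -1.5373)
2q̇ = q⊗(0,ω) = (1.0478185, 0.4411865, -1.1997495, 0.8763745)
updated quaternion q' = (-0.6117, -0.3947, -0.6598, 0.1862)
a = (0.4000, 0.2000, -3.5000)
p + v·dt = (0.4040, 2.3120, 1.5480)
v' = v + a·dt = (1.3320, 1.4160, 0.3200)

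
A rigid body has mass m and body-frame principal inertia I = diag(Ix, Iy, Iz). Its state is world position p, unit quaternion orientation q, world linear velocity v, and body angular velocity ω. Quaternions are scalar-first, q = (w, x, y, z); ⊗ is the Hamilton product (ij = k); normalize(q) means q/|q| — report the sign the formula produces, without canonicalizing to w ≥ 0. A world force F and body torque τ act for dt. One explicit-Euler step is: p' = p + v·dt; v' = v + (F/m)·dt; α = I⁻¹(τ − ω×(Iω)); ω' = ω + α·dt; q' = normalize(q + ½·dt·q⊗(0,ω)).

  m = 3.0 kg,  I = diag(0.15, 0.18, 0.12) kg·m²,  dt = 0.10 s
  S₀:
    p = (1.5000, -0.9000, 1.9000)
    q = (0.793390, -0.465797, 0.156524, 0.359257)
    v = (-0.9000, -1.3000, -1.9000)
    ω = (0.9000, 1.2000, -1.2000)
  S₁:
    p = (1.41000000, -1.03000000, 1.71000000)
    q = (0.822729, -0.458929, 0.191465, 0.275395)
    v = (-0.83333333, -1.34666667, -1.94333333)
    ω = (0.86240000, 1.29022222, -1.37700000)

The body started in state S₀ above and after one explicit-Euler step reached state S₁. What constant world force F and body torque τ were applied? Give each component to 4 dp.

F = (2.0000, -1.4000, -1.3000)
τ = (0.0300, 0.1300, -0.1800)

velocity change Δv = (0.06666667, -0.04666667, -0.04333333)
applied force F = (2.0000, -1.4000, -1.3000)
ω₁ − ω₀ = (-0.03760000, 0.09022222, -0.17700000)
I·α + gyro = (0.0300, 0.1300, -0.1800)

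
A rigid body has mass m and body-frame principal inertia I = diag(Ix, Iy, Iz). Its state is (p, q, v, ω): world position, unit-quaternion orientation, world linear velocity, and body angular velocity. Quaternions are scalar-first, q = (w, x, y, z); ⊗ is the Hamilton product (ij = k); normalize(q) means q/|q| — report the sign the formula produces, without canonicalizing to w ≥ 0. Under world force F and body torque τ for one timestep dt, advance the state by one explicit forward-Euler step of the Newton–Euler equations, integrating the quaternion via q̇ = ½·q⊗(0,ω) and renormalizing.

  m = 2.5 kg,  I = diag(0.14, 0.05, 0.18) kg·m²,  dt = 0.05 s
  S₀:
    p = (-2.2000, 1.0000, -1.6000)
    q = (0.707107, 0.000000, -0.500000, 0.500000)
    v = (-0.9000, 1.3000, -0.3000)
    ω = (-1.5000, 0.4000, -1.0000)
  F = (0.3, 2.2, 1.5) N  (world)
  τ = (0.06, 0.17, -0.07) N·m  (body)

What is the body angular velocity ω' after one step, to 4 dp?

gyro term ω×Iω = (-0.0520, -0.0600, 0.0540)
α = I⁻¹(τ − ω×Iω) = (0.8000, 4.6000, -0.6889)
ω' = ω + α·dt = (-1.4600, 0.6300, -1.0344)

ω' = (-1.4600, 0.6300, -1.0344)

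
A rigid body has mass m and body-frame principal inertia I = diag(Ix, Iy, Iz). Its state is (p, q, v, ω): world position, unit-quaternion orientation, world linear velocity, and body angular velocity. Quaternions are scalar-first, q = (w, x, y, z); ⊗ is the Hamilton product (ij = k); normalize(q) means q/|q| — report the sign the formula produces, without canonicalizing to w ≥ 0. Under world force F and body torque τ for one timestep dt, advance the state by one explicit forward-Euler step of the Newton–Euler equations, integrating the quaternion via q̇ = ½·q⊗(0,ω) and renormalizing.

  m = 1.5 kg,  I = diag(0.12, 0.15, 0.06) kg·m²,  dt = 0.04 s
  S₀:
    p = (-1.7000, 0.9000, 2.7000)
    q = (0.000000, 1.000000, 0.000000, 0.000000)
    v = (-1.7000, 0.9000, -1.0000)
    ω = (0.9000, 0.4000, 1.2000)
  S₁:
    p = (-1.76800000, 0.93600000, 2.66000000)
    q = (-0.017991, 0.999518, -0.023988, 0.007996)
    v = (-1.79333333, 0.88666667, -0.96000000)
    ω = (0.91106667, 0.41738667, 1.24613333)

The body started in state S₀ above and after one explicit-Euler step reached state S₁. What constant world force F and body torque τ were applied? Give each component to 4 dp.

Δv = v₁−v₀ = (-0.09333333, -0.01333333, 0.04000000)
m·(v₁−v₀)/dt = (-3.5000, -0.5000, 1.5000)
ω₁ − ω₀ = (0.01106667, 0.01738667, 0.04613333)
τ = I·(Δω/dt) + ω₀×(Iω₀) = (-0.0100, 0.1300, 0.0800)

F = (-3.5000, -0.5000, 1.5000)
τ = (-0.0100, 0.1300, 0.0800)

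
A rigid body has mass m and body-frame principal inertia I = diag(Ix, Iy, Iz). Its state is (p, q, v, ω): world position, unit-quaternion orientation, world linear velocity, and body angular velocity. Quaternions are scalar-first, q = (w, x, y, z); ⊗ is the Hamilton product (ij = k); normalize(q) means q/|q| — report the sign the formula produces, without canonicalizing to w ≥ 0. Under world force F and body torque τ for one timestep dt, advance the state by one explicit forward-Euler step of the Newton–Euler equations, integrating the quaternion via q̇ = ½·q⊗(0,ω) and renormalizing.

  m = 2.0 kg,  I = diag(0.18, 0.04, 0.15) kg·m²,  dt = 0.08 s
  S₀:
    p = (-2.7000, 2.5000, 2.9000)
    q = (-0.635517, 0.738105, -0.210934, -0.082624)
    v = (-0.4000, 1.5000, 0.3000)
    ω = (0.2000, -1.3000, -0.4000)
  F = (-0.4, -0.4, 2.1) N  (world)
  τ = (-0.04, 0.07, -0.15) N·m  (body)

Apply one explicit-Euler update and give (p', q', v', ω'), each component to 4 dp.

p' = p + v·dt = (-2.7320, 2.6200, 2.9240)
new velocity v' = (-0.4160, 1.4840, 0.3840)
precession coupling ω×(Iω) = (0.0572, -0.0024, 0.0364)
angular accel α = (-0.5400, 1.8100, -1.2427)
new body rate ω' = (0.1568, -1.1552, -0.4994)
Hamilton product q⊗(0,ω) = (-0.4548848, -0.1501410, 1.1048893, -0.6631429)
q + ½dt·q⊗(0,ω), renormalized = (-0.6527, 0.7310, -0.1665, -0.1090)

p' = (-2.7320, 2.6200, 2.9240)
q' = (-0.6527, 0.7310, -0.1665, -0.1090)
v' = (-0.4160, 1.4840, 0.3840)
ω' = (0.1568, -1.1552, -0.4994)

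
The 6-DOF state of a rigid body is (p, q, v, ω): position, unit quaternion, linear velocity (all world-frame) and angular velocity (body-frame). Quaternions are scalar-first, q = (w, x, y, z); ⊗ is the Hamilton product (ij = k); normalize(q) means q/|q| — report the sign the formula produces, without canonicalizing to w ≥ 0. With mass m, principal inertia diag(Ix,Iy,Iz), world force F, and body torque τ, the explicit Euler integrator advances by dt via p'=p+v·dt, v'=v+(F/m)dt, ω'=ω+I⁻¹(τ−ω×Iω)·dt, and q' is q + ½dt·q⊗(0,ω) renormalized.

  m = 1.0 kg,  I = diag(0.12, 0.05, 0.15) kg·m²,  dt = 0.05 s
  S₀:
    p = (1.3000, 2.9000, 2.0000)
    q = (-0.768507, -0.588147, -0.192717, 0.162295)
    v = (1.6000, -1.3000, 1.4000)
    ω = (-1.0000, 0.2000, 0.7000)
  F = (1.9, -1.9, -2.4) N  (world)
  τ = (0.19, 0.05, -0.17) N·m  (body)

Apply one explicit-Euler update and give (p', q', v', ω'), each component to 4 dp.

ω×(Iω) gyroscopic = (0.0140, 0.0210, 0.0140)
α = I⁻¹(τ − ω×Iω) = (1.4667, 0.5800, -1.2267)
ω + α·dt = (-0.9267, 0.2290, 0.6387)
q⊗(0,ω) = (-0.6632101, 0.6011461, 0.0957065, -0.8483013)
updated quaternion q' = (-0.7847, -0.5728, -0.1902, 0.1410)
a = (1.9000, -1.9000, -2.4000)
p' = p + v·dt = (1.3800, 2.8350, 2.0700)
new velocity v' = (1.6950, -1.3950, 1.2800)

p' = (1.3800, 2.8350, 2.0700)
q' = (-0.7847, -0.5728, -0.1902, 0.1410)
v' = (1.6950, -1.3950, 1.2800)
ω' = (-0.9267, 0.2290, 0.6387)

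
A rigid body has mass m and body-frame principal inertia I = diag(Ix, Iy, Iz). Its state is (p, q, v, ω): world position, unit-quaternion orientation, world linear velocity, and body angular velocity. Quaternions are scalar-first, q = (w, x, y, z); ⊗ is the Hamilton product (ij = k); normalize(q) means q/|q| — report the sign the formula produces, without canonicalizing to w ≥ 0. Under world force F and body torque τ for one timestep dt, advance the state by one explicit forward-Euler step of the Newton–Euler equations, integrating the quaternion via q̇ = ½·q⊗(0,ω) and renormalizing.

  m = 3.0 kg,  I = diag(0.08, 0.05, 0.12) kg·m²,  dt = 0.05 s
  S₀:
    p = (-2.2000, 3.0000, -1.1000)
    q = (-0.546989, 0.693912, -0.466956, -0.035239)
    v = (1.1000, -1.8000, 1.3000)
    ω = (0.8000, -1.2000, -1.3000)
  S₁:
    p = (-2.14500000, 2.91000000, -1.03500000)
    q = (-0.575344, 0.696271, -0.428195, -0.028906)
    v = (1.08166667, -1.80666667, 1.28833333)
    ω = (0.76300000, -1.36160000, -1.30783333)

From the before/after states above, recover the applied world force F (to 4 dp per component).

F = (-1.1000, -0.4000, -0.7000)

Δv = v₁−v₀ = (-0.01833333, -0.00666667, -0.01166667)
applied force F = (-1.1000, -0.4000, -0.7000)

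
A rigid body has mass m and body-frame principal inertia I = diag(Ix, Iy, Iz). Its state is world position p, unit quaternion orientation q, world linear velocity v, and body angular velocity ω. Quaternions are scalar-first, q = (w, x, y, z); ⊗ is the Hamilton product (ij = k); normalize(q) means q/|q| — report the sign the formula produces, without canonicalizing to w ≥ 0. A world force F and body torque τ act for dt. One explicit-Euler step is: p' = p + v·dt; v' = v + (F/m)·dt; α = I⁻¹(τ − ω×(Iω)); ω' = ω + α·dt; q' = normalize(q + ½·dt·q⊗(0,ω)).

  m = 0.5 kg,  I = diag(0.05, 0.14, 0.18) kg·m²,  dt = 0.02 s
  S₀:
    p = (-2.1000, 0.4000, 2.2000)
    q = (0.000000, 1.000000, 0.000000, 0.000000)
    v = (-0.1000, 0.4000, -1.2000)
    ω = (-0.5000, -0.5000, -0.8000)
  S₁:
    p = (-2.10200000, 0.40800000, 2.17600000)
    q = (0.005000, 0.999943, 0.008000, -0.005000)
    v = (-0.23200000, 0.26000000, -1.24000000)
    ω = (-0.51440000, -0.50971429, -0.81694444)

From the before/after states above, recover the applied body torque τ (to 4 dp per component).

ω₁ − ω₀ = (-0.01440000, -0.00971429, -0.01694444)
precession coupling = (0.0160, -0.0520, 0.0225)
I·α + gyro = (-0.0200, -0.1200, -0.1300)

τ = (-0.0200, -0.1200, -0.1300)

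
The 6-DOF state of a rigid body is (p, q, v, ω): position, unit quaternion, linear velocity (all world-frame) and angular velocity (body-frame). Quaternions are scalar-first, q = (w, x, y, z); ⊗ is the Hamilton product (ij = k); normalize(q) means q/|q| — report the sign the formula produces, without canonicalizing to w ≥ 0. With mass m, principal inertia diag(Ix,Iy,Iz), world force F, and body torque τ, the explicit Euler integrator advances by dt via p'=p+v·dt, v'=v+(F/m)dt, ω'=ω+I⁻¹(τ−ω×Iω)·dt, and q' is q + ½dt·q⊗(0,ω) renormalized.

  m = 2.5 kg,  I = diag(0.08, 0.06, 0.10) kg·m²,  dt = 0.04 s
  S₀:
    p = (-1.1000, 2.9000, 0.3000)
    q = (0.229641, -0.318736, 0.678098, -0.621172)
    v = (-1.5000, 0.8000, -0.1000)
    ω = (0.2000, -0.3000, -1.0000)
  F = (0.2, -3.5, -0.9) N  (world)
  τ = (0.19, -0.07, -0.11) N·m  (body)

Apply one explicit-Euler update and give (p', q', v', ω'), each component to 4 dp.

p' = (-1.1600, 2.9320, 0.2960)
q' = (0.2225, -0.3350, 0.6677, -0.6264)
v' = (-1.4968, 0.7440, -0.1144)
ω' = (0.2890, -0.3493, -1.0445)

gyro term ω×Iω = (0.0120, 0.0040, 0.0012)
angular accel α = (2.2250, -1.2333, -1.1120)
ω' = ω + α·dt = (0.2890, -0.3493, -1.0445)
Hamilton product q⊗(0,ω) = (-0.3539954, -0.8185214, -0.5118627, -0.2696398)
q' = normalize(q + ½dt·q⊗(0,ω)) = (0.2225, -0.3350, 0.6677, -0.6264)
a = (0.0800, -1.4000, -0.3600)
p + v·dt = (-1.1600, 2.9320, 0.2960)
new velocity v' = (-1.4968, 0.7440, -0.1144)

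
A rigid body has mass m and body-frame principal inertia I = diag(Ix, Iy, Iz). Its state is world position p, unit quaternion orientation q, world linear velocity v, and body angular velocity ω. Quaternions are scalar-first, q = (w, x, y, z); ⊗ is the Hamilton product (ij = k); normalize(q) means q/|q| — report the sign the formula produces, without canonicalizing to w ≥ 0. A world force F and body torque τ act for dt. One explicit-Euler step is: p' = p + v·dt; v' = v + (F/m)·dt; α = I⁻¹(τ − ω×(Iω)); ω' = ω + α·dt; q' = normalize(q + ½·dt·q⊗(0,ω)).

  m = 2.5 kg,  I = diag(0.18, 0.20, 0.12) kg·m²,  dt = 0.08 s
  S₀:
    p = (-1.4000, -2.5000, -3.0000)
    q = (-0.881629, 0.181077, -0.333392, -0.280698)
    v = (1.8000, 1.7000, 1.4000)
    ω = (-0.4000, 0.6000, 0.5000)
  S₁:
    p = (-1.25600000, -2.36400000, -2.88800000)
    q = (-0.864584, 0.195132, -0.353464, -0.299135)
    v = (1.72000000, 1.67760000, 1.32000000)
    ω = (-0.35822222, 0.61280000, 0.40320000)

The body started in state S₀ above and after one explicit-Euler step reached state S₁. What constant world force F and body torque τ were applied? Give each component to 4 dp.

rate change Δω = (0.04177778, 0.01280000, -0.09680000)
gyro term ω₀×Iω₀ = (-0.0240, -0.0120, -0.0048)
I·α + gyro = (0.0700, 0.0200, -0.1500)
velocity change Δv = (-0.08000000, -0.02240000, -0.08000000)
F = m·Δv/dt = (-2.5000, -0.7000, -2.5000)

F = (-2.5000, -0.7000, -2.5000)
τ = (0.0700, 0.0200, -0.1500)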